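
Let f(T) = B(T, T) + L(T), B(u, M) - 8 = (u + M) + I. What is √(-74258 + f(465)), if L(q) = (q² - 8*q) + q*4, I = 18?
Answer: √141063 ≈ 375.58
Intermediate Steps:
B(u, M) = 26 + M + u (B(u, M) = 8 + ((u + M) + 18) = 8 + ((M + u) + 18) = 8 + (18 + M + u) = 26 + M + u)
L(q) = q² - 4*q (L(q) = (q² - 8*q) + 4*q = q² - 4*q)
f(T) = 26 + 2*T + T*(-4 + T) (f(T) = (26 + T + T) + T*(-4 + T) = (26 + 2*T) + T*(-4 + T) = 26 + 2*T + T*(-4 + T))
√(-74258 + f(465)) = √(-74258 + (26 + 465² - 2*465)) = √(-74258 + (26 + 216225 - 930)) = √(-74258 + 215321) = √141063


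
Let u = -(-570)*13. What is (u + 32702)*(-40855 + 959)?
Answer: -1600308352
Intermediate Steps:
u = 7410 (u = -190*(-39) = 7410)
(u + 32702)*(-40855 + 959) = (7410 + 32702)*(-40855 + 959) = 40112*(-39896) = -1600308352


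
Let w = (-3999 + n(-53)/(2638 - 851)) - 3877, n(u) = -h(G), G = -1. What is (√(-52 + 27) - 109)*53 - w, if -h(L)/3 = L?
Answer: 3750916/1787 + 265*I ≈ 2099.0 + 265.0*I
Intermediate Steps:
h(L) = -3*L
n(u) = -3 (n(u) = -(-3)*(-1) = -1*3 = -3)
w = -14074415/1787 (w = (-3999 - 3/(2638 - 851)) - 3877 = (-3999 - 3/1787) - 3877 = -7146216/1787 - 3877 = -14074415/1787 ≈ -7876.0)
(√(-52 + 27) - 109)*53 - w = (√(-52 + 27) - 109)*53 - 1*(-14074415/1787) = (√(-25) - 109)*53 + 14074415/1787 = (5*I - 109)*53 + 14074415/1787 = (-109 + 5*I)*53 + 14074415/1787 = (-5777 + 265*I) + 14074415/1787 = 3750916/1787 + 265*I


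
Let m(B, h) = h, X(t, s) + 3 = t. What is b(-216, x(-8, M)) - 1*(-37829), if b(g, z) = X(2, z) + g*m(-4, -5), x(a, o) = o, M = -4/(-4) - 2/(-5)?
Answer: 38908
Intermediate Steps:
M = 7/5 (M = -4*(-¼) - 2*(-⅕) = 1 + ⅖ = 7/5 ≈ 1.4000)
X(t, s) = -3 + t
b(g, z) = -1 - 5*g (b(g, z) = (-3 + 2) + g*(-5) = -1 - 5*g)
b(-216, x(-8, M)) - 1*(-37829) = (-1 - 5*(-216)) - 1*(-37829) = (-1 + 1080) + 37829 = 1079 + 37829 = 38908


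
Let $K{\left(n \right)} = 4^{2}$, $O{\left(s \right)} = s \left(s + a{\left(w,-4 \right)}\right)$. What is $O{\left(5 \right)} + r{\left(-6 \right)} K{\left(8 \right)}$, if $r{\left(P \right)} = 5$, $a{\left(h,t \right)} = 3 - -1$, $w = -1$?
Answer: $125$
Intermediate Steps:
$a{\left(h,t \right)} = 4$ ($a{\left(h,t \right)} = 3 + 1 = 4$)
$O{\left(s \right)} = s \left(4 + s\right)$ ($O{\left(s \right)} = s \left(s + 4\right) = s \left(4 + s\right)$)
$K{\left(n \right)} = 16$
$O{\left(5 \right)} + r{\left(-6 \right)} K{\left(8 \right)} = 5 \left(4 + 5\right) + 5 \cdot 16 = 5 \cdot 9 + 80 = 45 + 80 = 125$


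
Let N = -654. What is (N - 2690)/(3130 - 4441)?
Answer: 176/69 ≈ 2.5507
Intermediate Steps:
(N - 2690)/(3130 - 4441) = (-654 - 2690)/(3130 - 4441) = -3344/(-1311) = -3344*(-1/1311) = 176/69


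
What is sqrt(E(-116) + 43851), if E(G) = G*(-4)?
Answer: sqrt(44315) ≈ 210.51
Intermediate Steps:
E(G) = -4*G
sqrt(E(-116) + 43851) = sqrt(-4*(-116) + 43851) = sqrt(464 + 43851) = sqrt(44315)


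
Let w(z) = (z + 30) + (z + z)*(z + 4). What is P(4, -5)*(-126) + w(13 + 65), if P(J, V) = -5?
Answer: 13530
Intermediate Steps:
w(z) = 30 + z + 2*z*(4 + z) (w(z) = (30 + z) + (2*z)*(4 + z) = (30 + z) + 2*z*(4 + z) = 30 + z + 2*z*(4 + z))
P(4, -5)*(-126) + w(13 + 65) = -5*(-126) + (30 + 2*(13 + 65)**2 + 9*(13 + 65)) = 630 + (30 + 2*78**2 + 9*78) = 630 + (30 + 2*6084 + 702) = 630 + (30 + 12168 + 702) = 630 + 12900 = 13530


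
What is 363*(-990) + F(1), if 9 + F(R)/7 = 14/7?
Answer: -359419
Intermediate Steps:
F(R) = -49 (F(R) = -63 + 7*(14/7) = -63 + 7*(14*(⅐)) = -63 + 7*2 = -63 + 14 = -49)
363*(-990) + F(1) = 363*(-990) - 49 = -359370 - 49 = -359419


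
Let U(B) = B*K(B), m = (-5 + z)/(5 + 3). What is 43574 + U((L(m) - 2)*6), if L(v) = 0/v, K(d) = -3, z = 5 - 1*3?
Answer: 43610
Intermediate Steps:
z = 2 (z = 5 - 3 = 2)
m = -3/8 (m = (-5 + 2)/(5 + 3) = -3/8 ≈ -0.37500)
L(v) = 0
U(B) = -3*B (U(B) = B*(-3) = -3*B)
43574 + U((L(m) - 2)*6) = 43574 - 3*(0 - 2)*6 = 43574 - (-6)*6 = 43574 - 3*(-12) = 43574 + 36 = 43610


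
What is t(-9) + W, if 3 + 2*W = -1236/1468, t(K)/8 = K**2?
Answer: 237111/367 ≈ 646.08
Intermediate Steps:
t(K) = 8*K**2
W = -705/367 (W = -3/2 + (-1236/1468)/2 = -3/2 + (-1236*1/1468)/2 = -3/2 + (1/2)*(-309/367) = -3/2 - 309/734 = -705/367 ≈ -1.9210)
t(-9) + W = 8*(-9)**2 - 705/367 = 8*81 - 705/367 = 648 - 705/367 = 237111/367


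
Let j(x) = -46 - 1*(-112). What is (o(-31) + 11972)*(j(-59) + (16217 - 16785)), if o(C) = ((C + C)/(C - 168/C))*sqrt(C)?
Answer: -6009944 - 964844*I*sqrt(31)/793 ≈ -6.0099e+6 - 6774.3*I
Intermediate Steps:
j(x) = 66 (j(x) = -46 + 112 = 66)
o(C) = 2*C**(3/2)/(C - 168/C) (o(C) = ((2*C)/(C - 168/C))*sqrt(C) = (2*C/(C - 168/C))*sqrt(C) = 2*C**(3/2)/(C - 168/C))
(o(-31) + 11972)*(j(-59) + (16217 - 16785)) = (2*(-31)**(5/2)/(-168 + (-31)**2) + 11972)*(66 + (16217 - 16785)) = (2*(961*I*sqrt(31))/(-168 + 961) + 11972)*(66 - 568) = (2*(961*I*sqrt(31))/793 + 11972)*(-502) = (2*(961*I*sqrt(31))*(1/793) + 11972)*(-502) = (1922*I*sqrt(31)/793 + 11972)*(-502) = (11972 + 1922*I*sqrt(31)/793)*(-502) = -6009944 - 964844*I*sqrt(31)/793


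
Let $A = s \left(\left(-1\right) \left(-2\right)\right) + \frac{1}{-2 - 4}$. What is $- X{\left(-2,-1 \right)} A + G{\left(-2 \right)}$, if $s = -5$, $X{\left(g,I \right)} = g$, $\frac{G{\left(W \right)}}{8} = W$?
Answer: $- \frac{109}{3} \approx -36.333$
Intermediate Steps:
$G{\left(W \right)} = 8 W$
$A = - \frac{61}{6}$ ($A = - 5 \left(\left(-1\right) \left(-2\right)\right) + \frac{1}{-2 - 4} = \left(-5\right) 2 + \frac{1}{-6} = -10 - \frac{1}{6} = - \frac{61}{6} \approx -10.167$)
$- X{\left(-2,-1 \right)} A + G{\left(-2 \right)} = \left(-1\right) \left(-2\right) \left(- \frac{61}{6}\right) + 8 \left(-2\right) = 2 \left(- \frac{61}{6}\right) - 16 = - \frac{61}{3} - 16 = - \frac{109}{3}$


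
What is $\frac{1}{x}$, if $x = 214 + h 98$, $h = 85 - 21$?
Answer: $\frac{1}{6486} \approx 0.00015418$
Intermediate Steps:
$h = 64$
$x = 6486$ ($x = 214 + 64 \cdot 98 = 214 + 6272 = 6486$)
$\frac{1}{x} = \frac{1}{6486}$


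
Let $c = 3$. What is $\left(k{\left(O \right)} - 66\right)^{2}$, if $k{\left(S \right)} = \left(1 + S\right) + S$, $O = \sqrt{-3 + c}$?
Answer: $4225$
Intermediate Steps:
$O = 0$ ($O = \sqrt{-3 + 3} = \sqrt{0} = 0$)
$k{\left(S \right)} = 1 + 2 S$
$\left(k{\left(O \right)} - 66\right)^{2} = \left(\left(1 + 2 \cdot 0\right) - 66\right)^{2} = \left(\left(1 + 0\right) - 66\right)^{2} = \left(1 - 66\right)^{2} = \left(-65\right)^{2} = 4225$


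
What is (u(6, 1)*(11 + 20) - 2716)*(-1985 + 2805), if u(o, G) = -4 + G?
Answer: -2303380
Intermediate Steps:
(u(6, 1)*(11 + 20) - 2716)*(-1985 + 2805) = ((-4 + 1)*(11 + 20) - 2716)*(-1985 + 2805) = (-3*31 - 2716)*820 = (-93 - 2716)*820 = -2809*820 = -2303380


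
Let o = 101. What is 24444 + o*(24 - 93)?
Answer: 17475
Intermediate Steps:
24444 + o*(24 - 93) = 24444 + 101*(24 - 93) = 24444 + 101*(-69) = 24444 - 6969 = 17475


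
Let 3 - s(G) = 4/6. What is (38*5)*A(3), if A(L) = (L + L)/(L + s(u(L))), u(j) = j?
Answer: 855/4 ≈ 213.75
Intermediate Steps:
s(G) = 7/3 (s(G) = 3 - 4/6 = 3 - 1*2/3 = 3 - 2/3 = 7/3)
A(L) = 2*L/(7/3 + L) (A(L) = (L + L)/(L + 7/3) = (2*L)/(7/3 + L) = 2*L/(7/3 + L))
(38*5)*A(3) = (38*5)*(6*3/(7 + 3*3)) = 190*(6*3/(7 + 9)) = 190*(6*3/16) = 190*(6*3*(1/16)) = 190*(9/8) = 855/4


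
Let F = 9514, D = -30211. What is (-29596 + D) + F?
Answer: -50293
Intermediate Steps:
(-29596 + D) + F = (-29596 - 30211) + 9514 = -59807 + 9514 = -50293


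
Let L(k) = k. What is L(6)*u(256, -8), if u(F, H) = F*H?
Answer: -12288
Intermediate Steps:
L(6)*u(256, -8) = 6*(256*(-8)) = 6*(-2048) = -12288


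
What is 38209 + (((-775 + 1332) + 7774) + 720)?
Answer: 47260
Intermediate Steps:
38209 + (((-775 + 1332) + 7774) + 720) = 38209 + ((557 + 7774) + 720) = 38209 + (8331 + 720) = 38209 + 9051 = 47260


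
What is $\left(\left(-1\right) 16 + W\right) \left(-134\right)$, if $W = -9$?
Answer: $3350$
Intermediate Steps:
$\left(\left(-1\right) 16 + W\right) \left(-134\right) = \left(\left(-1\right) 16 - 9\right) \left(-134\right) = \left(-16 - 9\right) \left(-134\right) = \left(-25\right) \left(-134\right) = 3350$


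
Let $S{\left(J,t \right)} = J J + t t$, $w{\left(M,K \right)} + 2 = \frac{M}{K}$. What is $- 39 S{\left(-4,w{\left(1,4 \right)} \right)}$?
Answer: $- \frac{11895}{16} \approx -743.44$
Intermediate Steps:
$w{\left(M,K \right)} = -2 + \frac{M}{K}$
$S{\left(J,t \right)} = J^{2} + t^{2}$
$- 39 S{\left(-4,w{\left(1,4 \right)} \right)} = - 39 \left(\left(-4\right)^{2} + \left(-2 + 1 \cdot \frac{1}{4}\right)^{2}\right) = - 39 \left(16 + \left(-2 + 1 \cdot \frac{1}{4}\right)^{2}\right) = - 39 \left(16 + \left(-2 + \frac{1}{4}\right)^{2}\right) = - 39 \left(16 + \left(- \frac{7}{4}\right)^{2}\right) = - 39 \left(16 + \frac{49}{16}\right) = \left(-39\right) \frac{305}{16} = - \frac{11895}{16}$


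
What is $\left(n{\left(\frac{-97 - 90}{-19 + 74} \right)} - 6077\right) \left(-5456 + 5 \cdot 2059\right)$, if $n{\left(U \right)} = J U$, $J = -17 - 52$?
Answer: $- \frac{141356868}{5} \approx -2.8271 \cdot 10^{7}$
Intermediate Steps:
$J = -69$
$n{\left(U \right)} = - 69 U$
$\left(n{\left(\frac{-97 - 90}{-19 + 74} \right)} - 6077\right) \left(-5456 + 5 \cdot 2059\right) = \left(- 69 \frac{-97 - 90}{-19 + 74} - 6077\right) \left(-5456 + 5 \cdot 2059\right) = \left(- 69 \left(- \frac{187}{55}\right) - 6077\right) \left(-5456 + 10295\right) = \left(- 69 \left(\left(-187\right) \frac{1}{55}\right) - 6077\right) 4839 = \left(\left(-69\right) \left(- \frac{17}{5}\right) - 6077\right) 4839 = \left(\frac{1173}{5} - 6077\right) 4839 = \left(- \frac{29212}{5}\right) 4839 = - \frac{141356868}{5}$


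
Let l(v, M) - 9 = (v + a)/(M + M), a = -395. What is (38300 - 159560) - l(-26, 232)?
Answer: -56268395/464 ≈ -1.2127e+5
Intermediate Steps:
l(v, M) = 9 + (-395 + v)/(2*M) (l(v, M) = 9 + (v - 395)/(M + M) = 9 + (-395 + v)/((2*M)) = 9 + (-395 + v)*(1/(2*M)) = 9 + (-395 + v)/(2*M))
(38300 - 159560) - l(-26, 232) = (38300 - 159560) - (-395 - 26 + 18*232)/(2*232) = -121260 - (-395 - 26 + 4176)/(2*232) = -121260 - 3755/(2*232) = -121260 - 1*3755/464 = -121260 - 3755/464 = -56268395/464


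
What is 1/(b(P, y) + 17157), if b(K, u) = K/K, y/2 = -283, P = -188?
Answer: 1/17158 ≈ 5.8282e-5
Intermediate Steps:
y = -566 (y = 2*(-283) = -566)
b(K, u) = 1
1/(b(P, y) + 17157) = 1/(1 + 17157) = 1/17158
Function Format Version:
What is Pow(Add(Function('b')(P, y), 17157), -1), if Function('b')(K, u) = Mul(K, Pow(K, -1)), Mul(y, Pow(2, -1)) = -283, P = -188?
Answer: Rational(1, 17158) ≈ 5.8282e-5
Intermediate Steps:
y = -566 (y = Mul(2, -283) = -566)
Function('b')(K, u) = 1
Pow(Add(Function('b')(P, y), 17157), -1) = Pow(Add(1, 17157), -1) = Pow(17158, -1) = Rational(1, 17158)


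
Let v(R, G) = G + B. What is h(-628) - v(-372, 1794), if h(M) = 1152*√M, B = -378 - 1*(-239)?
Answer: -1655 + 2304*I*√157 ≈ -1655.0 + 28869.0*I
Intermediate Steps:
B = -139 (B = -378 + 239 = -139)
v(R, G) = -139 + G (v(R, G) = G - 139 = -139 + G)
h(-628) - v(-372, 1794) = 1152*√(-628) - (-139 + 1794) = 1152*(2*I*√157) - 1*1655 = 2304*I*√157 - 1655 = -1655 + 2304*I*√157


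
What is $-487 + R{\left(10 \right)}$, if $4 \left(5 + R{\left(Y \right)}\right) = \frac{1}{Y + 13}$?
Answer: $- \frac{45263}{92} \approx -491.99$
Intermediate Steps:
$R{\left(Y \right)} = -5 + \frac{1}{4 \left(13 + Y\right)}$ ($R{\left(Y \right)} = -5 + \frac{1}{4 \left(Y + 13\right)} = -5 + \frac{1}{4 \left(13 + Y\right)}$)
$-487 + R{\left(10 \right)} = -487 + \frac{-259 - 200}{4 \left(13 + 10\right)} = -487 + \frac{-259 - 200}{4 \cdot 23} = -487 + \frac{1}{4} \cdot \frac{1}{23} \left(-459\right) = -487 - \frac{459}{92} = - \frac{45263}{92}$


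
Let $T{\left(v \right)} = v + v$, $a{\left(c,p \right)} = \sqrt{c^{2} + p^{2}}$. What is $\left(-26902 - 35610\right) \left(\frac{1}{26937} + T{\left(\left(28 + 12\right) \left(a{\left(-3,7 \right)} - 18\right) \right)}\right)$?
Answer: $\frac{2424795408848}{26937} - 5000960 \sqrt{58} \approx 5.1931 \cdot 10^{7}$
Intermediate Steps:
$T{\left(v \right)} = 2 v$
$\left(-26902 - 35610\right) \left(\frac{1}{26937} + T{\left(\left(28 + 12\right) \left(a{\left(-3,7 \right)} - 18\right) \right)}\right) = \left(-26902 - 35610\right) \left(\frac{1}{26937} + 2 \left(28 + 12\right) \left(\sqrt{\left(-3\right)^{2} + 7^{2}} - 18\right)\right) = - 62512 \left(\frac{1}{26937} + 2 \cdot 40 \left(\sqrt{9 + 49} - 18\right)\right) = - 62512 \left(\frac{1}{26937} + 2 \cdot 40 \left(\sqrt{58} - 18\right)\right) = - 62512 \left(\frac{1}{26937} + 2 \cdot 40 \left(-18 + \sqrt{58}\right)\right) = - 62512 \left(\frac{1}{26937} + 2 \left(-720 + 40 \sqrt{58}\right)\right) = - 62512 \left(\frac{1}{26937} - \left(1440 - 80 \sqrt{58}\right)\right) = - 62512 \left(- \frac{38789279}{26937} + 80 \sqrt{58}\right) = \frac{2424795408848}{26937} - 5000960 \sqrt{58}$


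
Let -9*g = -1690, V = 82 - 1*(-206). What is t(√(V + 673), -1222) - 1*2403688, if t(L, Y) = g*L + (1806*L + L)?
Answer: -21076649/9 ≈ -2.3418e+6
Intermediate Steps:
V = 288 (V = 82 + 206 = 288)
g = 1690/9 (g = -⅑*(-1690) = 1690/9 ≈ 187.78)
t(L, Y) = 17953*L/9 (t(L, Y) = 1690*L/9 + (1806*L + L) = 1690*L/9 + 1807*L = 17953*L/9)
t(√(V + 673), -1222) - 1*2403688 = 17953*√(288 + 673)/9 - 1*2403688 = 17953*√961/9 - 2403688 = (17953/9)*31 - 2403688 = 556543/9 - 2403688 = -21076649/9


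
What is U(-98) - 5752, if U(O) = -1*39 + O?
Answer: -5889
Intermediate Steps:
U(O) = -39 + O
U(-98) - 5752 = (-39 - 98) - 5752 = -137 - 5752 = -5889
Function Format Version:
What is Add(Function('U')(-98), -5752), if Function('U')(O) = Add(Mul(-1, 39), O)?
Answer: -5889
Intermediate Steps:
Function('U')(O) = Add(-39, O)
Add(Function('U')(-98), -5752) = Add(Add(-39, -98), -5752) = Add(-137, -5752) = -5889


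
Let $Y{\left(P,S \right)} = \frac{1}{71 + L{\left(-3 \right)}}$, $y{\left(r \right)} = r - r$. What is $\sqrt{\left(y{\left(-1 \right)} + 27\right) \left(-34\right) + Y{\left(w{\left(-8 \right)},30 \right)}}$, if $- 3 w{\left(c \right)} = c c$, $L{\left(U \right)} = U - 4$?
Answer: $\frac{7 i \sqrt{1199}}{8} \approx 30.298 i$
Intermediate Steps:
$L{\left(U \right)} = -4 + U$
$y{\left(r \right)} = 0$
$w{\left(c \right)} = - \frac{c^{2}}{3}$ ($w{\left(c \right)} = - \frac{c c}{3} = - \frac{c^{2}}{3}$)
$Y{\left(P,S \right)} = \frac{1}{64}$ ($Y{\left(P,S \right)} = \frac{1}{71 - 7} = \frac{1}{64}$)
$\sqrt{\left(y{\left(-1 \right)} + 27\right) \left(-34\right) + Y{\left(w{\left(-8 \right)},30 \right)}} = \sqrt{\left(0 + 27\right) \left(-34\right) + \frac{1}{64}} = \sqrt{27 \left(-34\right) + \frac{1}{64}} = \sqrt{-918 + \frac{1}{64}} = \sqrt{- \frac{58751}{64}} = \frac{7 i \sqrt{1199}}{8}$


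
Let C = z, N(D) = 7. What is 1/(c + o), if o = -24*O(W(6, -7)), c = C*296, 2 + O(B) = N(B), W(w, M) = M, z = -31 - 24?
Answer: -1/16400 ≈ -6.0976e-5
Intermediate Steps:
z = -55
C = -55
O(B) = 5 (O(B) = -2 + 7 = 5)
c = -16280 (c = -55*296 = -16280)
o = -120 (o = -24*5 = -120)
1/(c + o) = 1/(-16280 - 120) = 1/(-16400) = -1/16400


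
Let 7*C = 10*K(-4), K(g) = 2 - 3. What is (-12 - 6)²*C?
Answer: -3240/7 ≈ -462.86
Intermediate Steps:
K(g) = -1
C = -10/7 (C = (10*(-1))/7 = (⅐)*(-10) = -10/7 ≈ -1.4286)
(-12 - 6)²*C = (-12 - 6)²*(-10/7) = (-18)²*(-10/7) = 324*(-10/7) = -3240/7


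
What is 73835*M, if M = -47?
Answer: -3470245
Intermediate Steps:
73835*M = 73835*(-47) = -3470245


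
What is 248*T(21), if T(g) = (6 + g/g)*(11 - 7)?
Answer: 6944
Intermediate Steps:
T(g) = 28 (T(g) = (6 + 1)*4 = 7*4 = 28)
248*T(21) = 248*28 = 6944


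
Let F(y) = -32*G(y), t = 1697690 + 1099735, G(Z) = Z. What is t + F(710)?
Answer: 2774705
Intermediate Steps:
t = 2797425
F(y) = -32*y
t + F(710) = 2797425 - 32*710 = 2797425 - 22720 = 2774705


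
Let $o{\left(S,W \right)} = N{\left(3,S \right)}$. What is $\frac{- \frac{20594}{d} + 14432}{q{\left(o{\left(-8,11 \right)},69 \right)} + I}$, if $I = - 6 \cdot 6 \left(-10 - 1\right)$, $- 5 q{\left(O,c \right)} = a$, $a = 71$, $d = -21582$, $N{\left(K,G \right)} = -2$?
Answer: $\frac{778730045}{20600019} \approx 37.802$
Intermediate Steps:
$o{\left(S,W \right)} = -2$
$q{\left(O,c \right)} = - \frac{71}{5}$ ($q{\left(O,c \right)} = \left(- \frac{1}{5}\right) 71 = - \frac{71}{5}$)
$I = 396$ ($I = - 6 \cdot 6 \left(-11\right) = \left(-6\right) \left(-66\right) = 396$)
$\frac{- \frac{20594}{d} + 14432}{q{\left(o{\left(-8,11 \right)},69 \right)} + I} = \frac{- \frac{20594}{-21582} + 14432}{- \frac{71}{5} + 396} = \frac{\left(-20594\right) \left(- \frac{1}{21582}\right) + 14432}{\frac{1909}{5}} = \left(\frac{10297}{10791} + 14432\right) \frac{5}{1909} = \frac{155746009}{10791} \cdot \frac{5}{1909} = \frac{778730045}{20600019}$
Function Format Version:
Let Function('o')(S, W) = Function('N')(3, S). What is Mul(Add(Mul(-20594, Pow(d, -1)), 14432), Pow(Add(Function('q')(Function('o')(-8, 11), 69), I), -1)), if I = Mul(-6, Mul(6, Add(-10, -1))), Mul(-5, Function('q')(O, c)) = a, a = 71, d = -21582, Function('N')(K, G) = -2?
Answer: Rational(778730045, 20600019) ≈ 37.802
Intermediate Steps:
Function('o')(S, W) = -2
Function('q')(O, c) = Rational(-71, 5) (Function('q')(O, c) = Mul(Rational(-1, 5), 71) = Rational(-71, 5))
I = 396 (I = Mul(-6, Mul(6, -11)) = Mul(-6, -66) = 396)
Mul(Add(Mul(-20594, Pow(d, -1)), 14432), Pow(Add(Function('q')(Function('o')(-8, 11), 69), I), -1)) = Mul(Add(Mul(-20594, Pow(-21582, -1)), 14432), Pow(Add(Rational(-71, 5), 396), -1)) = Mul(Add(Mul(-20594, Rational(-1, 21582)), 14432), Pow(Rational(1909, 5), -1)) = Mul(Add(Rational(10297, 10791), 14432), Rational(5, 1909)) = Mul(Rational(155746009, 10791), Rational(5, 1909)) = Rational(778730045, 20600019)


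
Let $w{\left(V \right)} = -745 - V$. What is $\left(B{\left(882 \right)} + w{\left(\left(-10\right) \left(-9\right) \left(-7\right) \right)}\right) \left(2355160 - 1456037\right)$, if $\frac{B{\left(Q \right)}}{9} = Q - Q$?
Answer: $-103399145$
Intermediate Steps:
$B{\left(Q \right)} = 0$ ($B{\left(Q \right)} = 9 \left(Q - Q\right) = 9 \cdot 0 = 0$)
$\left(B{\left(882 \right)} + w{\left(\left(-10\right) \left(-9\right) \left(-7\right) \right)}\right) \left(2355160 - 1456037\right) = \left(0 - \left(745 + \left(-10\right) \left(-9\right) \left(-7\right)\right)\right) \left(2355160 - 1456037\right) = \left(0 - \left(745 + 90 \left(-7\right)\right)\right) 899123 = \left(0 - 115\right) 899123 = \left(-115\right) 899123 = -103399145$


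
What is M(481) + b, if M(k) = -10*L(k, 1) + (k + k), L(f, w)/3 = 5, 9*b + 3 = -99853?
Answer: -92548/9 ≈ -10283.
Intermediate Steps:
b = -99856/9 (b = -⅓ + (⅑)*(-99853) = -⅓ - 99853/9 = -99856/9 ≈ -11095.)
L(f, w) = 15 (L(f, w) = 3*5 = 15)
M(k) = -150 + 2*k (M(k) = -10*15 + (k + k) = -150 + 2*k)
M(481) + b = (-150 + 2*481) - 99856/9 = (-150 + 962) - 99856/9 = 812 - 99856/9 = -92548/9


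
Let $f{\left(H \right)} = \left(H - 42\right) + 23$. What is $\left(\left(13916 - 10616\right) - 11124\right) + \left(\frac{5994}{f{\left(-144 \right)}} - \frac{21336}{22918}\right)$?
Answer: $- \frac{2097746334}{266831} \approx -7861.7$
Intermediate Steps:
$f{\left(H \right)} = -19 + H$ ($f{\left(H \right)} = \left(-42 + H\right) + 23 = -19 + H$)
$\left(\left(13916 - 10616\right) - 11124\right) + \left(\frac{5994}{f{\left(-144 \right)}} - \frac{21336}{22918}\right) = \left(\left(13916 - 10616\right) - 11124\right) + \left(\frac{5994}{-19 - 144} - \frac{21336}{22918}\right) = \left(3300 - 11124\right) + \left(\frac{5994}{-163} - \frac{1524}{1637}\right) = -7824 + \left(5994 \left(- \frac{1}{163}\right) - \frac{1524}{1637}\right) = -7824 - \frac{10060590}{266831} = - \frac{2097746334}{266831}$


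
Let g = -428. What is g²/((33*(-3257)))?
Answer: -183184/107481 ≈ -1.7043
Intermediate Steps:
g²/((33*(-3257))) = (-428)²/((33*(-3257))) = 183184/(-107481) = 183184*(-1/107481) = -183184/107481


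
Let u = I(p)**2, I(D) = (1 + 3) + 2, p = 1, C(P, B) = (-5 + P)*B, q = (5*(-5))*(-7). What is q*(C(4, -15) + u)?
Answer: 8925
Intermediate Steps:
q = 175 (q = -25*(-7) = 175)
C(P, B) = B*(-5 + P)
I(D) = 6 (I(D) = 4 + 2 = 6)
u = 36 (u = 6**2 = 36)
q*(C(4, -15) + u) = 175*(-15*(-5 + 4) + 36) = 175*(-15*(-1) + 36) = 175*(15 + 36) = 175*51 = 8925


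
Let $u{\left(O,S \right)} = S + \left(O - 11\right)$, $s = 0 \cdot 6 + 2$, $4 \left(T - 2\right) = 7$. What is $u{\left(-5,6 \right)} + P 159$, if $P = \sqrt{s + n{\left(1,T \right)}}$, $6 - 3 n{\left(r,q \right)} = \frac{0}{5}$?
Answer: $308$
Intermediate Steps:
$T = \frac{15}{4}$ ($T = 2 + \frac{1}{4} \cdot 7 = 2 + \frac{7}{4} = \frac{15}{4} \approx 3.75$)
$n{\left(r,q \right)} = 2$ ($n{\left(r,q \right)} = 2 - \frac{0 \cdot \frac{1}{5}}{3} = 2 - 0 = 2 + 0 = 2$)
$s = 2$ ($s = 0 + 2 = 2$)
$u{\left(O,S \right)} = -11 + O + S$ ($u{\left(O,S \right)} = S + \left(-11 + O\right) = -11 + O + S$)
$P = 2$ ($P = \sqrt{2 + 2} = \sqrt{4} = 2$)
$u{\left(-5,6 \right)} + P 159 = \left(-11 - 5 + 6\right) + 2 \cdot 159 = -10 + 318 = 308$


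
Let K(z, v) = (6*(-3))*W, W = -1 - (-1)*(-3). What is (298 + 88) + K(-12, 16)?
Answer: 458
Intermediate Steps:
W = -4 (W = -1 - 1*3 = -1 - 3 = -4)
K(z, v) = 72 (K(z, v) = (6*(-3))*(-4) = -18*(-4) = 72)
(298 + 88) + K(-12, 16) = (298 + 88) + 72 = 386 + 72 = 458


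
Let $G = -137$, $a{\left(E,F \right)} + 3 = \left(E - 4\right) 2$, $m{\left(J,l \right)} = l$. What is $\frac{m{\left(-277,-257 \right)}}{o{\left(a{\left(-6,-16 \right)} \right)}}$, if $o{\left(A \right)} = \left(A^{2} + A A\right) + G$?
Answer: $- \frac{257}{921} \approx -0.27904$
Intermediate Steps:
$a{\left(E,F \right)} = -11 + 2 E$ ($a{\left(E,F \right)} = -3 + \left(E - 4\right) 2 = -3 + \left(-4 + E\right) 2 = -3 + \left(-8 + 2 E\right) = -11 + 2 E$)
$o{\left(A \right)} = -137 + 2 A^{2}$ ($o{\left(A \right)} = \left(A^{2} + A A\right) - 137 = \left(A^{2} + A^{2}\right) - 137 = 2 A^{2} - 137 = -137 + 2 A^{2}$)
$\frac{m{\left(-277,-257 \right)}}{o{\left(a{\left(-6,-16 \right)} \right)}} = - \frac{257}{-137 + 2 \left(-11 + 2 \left(-6\right)\right)^{2}} = - \frac{257}{-137 + 2 \left(-11 - 12\right)^{2}} = - \frac{257}{-137 + 2 \left(-23\right)^{2}} = - \frac{257}{-137 + 2 \cdot 529} = - \frac{257}{-137 + 1058} = - \frac{257}{921}$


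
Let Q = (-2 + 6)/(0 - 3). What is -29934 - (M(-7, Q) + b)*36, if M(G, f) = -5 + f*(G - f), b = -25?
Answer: -29126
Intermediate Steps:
Q = -4/3 (Q = 4/(-3) = 4*(-⅓) = -4/3 ≈ -1.3333)
-29934 - (M(-7, Q) + b)*36 = -29934 - ((-5 - (-4/3)² - 7*(-4/3)) - 25)*36 = -29934 - ((-5 - 1*16/9 + 28/3) - 25)*36 = -29934 - ((-5 - 16/9 + 28/3) - 25)*36 = -29934 - (23/9 - 25)*36 = -29934 - (-202)*36/9 = -29934 - 1*(-808) = -29934 + 808 = -29126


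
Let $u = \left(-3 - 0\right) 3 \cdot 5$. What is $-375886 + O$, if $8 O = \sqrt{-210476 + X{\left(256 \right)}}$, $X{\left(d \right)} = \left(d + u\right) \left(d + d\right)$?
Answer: $-375886 + \frac{i \sqrt{25611}}{4} \approx -3.7589 \cdot 10^{5} + 40.009 i$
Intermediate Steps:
$u = -45$ ($u = \left(-3 + 0\right) 3 \cdot 5 = \left(-3\right) 3 \cdot 5 = \left(-9\right) 5 = -45$)
$X{\left(d \right)} = 2 d \left(-45 + d\right)$ ($X{\left(d \right)} = \left(d - 45\right) \left(d + d\right) = \left(-45 + d\right) 2 d = 2 d \left(-45 + d\right)$)
$O = \frac{i \sqrt{25611}}{4}$ ($O = \frac{\sqrt{-210476 + 2 \cdot 256 \left(-45 + 256\right)}}{8} = \frac{\sqrt{-210476 + 2 \cdot 256 \cdot 211}}{8} = \frac{\sqrt{-210476 + 108032}}{8} = \frac{\sqrt{-102444}}{8} = \frac{2 i \sqrt{25611}}{8} = \frac{i \sqrt{25611}}{4} \approx 40.009 i$)
$-375886 + O = -375886 + \frac{i \sqrt{25611}}{4}$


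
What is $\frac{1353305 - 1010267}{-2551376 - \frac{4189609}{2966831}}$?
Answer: $- \frac{1017735772578}{7569505599065} \approx -0.13445$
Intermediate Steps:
$\frac{1353305 - 1010267}{-2551376 - \frac{4189609}{2966831}} = \frac{343038}{-2551376 - \frac{4189609}{2966831}} = \frac{343038}{- \frac{7569505599065}{2966831}} = 343038 \left(- \frac{2966831}{7569505599065}\right) = - \frac{1017735772578}{7569505599065}$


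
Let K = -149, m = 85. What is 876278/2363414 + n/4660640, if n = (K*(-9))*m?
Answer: 435341004271/1101502182496 ≈ 0.39522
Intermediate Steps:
n = 113985 (n = -149*(-9)*85 = 1341*85 = 113985)
876278/2363414 + n/4660640 = 876278/2363414 + 113985/4660640 = 876278*(1/2363414) + 113985*(1/4660640) = 438139/1181707 + 22797/932128 = 435341004271/1101502182496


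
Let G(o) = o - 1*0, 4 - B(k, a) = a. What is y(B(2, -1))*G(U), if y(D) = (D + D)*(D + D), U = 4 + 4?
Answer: 800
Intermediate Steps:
B(k, a) = 4 - a
U = 8
y(D) = 4*D² (y(D) = (2*D)*(2*D) = 4*D²)
G(o) = o (G(o) = o + 0 = o)
y(B(2, -1))*G(U) = (4*(4 - 1*(-1))²)*8 = (4*(4 + 1)²)*8 = (4*5²)*8 = (4*25)*8 = 100*8 = 800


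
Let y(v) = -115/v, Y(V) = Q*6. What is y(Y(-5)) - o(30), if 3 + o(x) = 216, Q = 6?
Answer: -7783/36 ≈ -216.19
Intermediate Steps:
o(x) = 213 (o(x) = -3 + 216 = 213)
Y(V) = 36 (Y(V) = 6*6 = 36)
y(Y(-5)) - o(30) = -115/36 - 1*213 = -115*1/36 - 213 = -115/36 - 213 = -7783/36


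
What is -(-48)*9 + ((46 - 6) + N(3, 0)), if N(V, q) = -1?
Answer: 471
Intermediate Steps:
-(-48)*9 + ((46 - 6) + N(3, 0)) = -(-48)*9 + ((46 - 6) - 1) = -16*(-27) + (40 - 1) = 432 + 39 = 471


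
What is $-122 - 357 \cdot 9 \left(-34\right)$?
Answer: $109120$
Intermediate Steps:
$-122 - 357 \cdot 9 \left(-34\right) = -122 - -109242 = -122 + 109242 = 109120$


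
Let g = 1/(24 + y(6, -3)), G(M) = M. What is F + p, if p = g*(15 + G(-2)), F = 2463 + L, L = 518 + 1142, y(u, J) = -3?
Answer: 86596/21 ≈ 4123.6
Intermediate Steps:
L = 1660
g = 1/21 (g = 1/(24 - 3) = 1/21 ≈ 0.047619)
F = 4123 (F = 2463 + 1660 = 4123)
p = 13/21 (p = (15 - 2)/21 = (1/21)*13 = 13/21 ≈ 0.61905)
F + p = 4123 + 13/21 = 86596/21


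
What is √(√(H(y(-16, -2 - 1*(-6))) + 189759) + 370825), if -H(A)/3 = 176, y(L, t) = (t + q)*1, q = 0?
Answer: √(370825 + √189231) ≈ 609.31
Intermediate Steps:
y(L, t) = t (y(L, t) = (t + 0)*1 = t*1 = t)
H(A) = -528 (H(A) = -3*176 = -528)
√(√(H(y(-16, -2 - 1*(-6))) + 189759) + 370825) = √(√(-528 + 189759) + 370825) = √(√189231 + 370825) = √(370825 + √189231)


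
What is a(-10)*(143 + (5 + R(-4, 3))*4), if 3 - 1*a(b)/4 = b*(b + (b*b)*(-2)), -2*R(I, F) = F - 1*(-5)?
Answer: -1233036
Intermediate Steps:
R(I, F) = -5/2 - F/2 (R(I, F) = -(F - 1*(-5))/2 = -(F + 5)/2 = -(5 + F)/2 = -5/2 - F/2)
a(b) = 12 - 4*b*(b - 2*b**2) (a(b) = 12 - 4*b*(b + (b*b)*(-2)) = 12 - 4*b*(b + b**2*(-2)) = 12 - 4*b*(b - 2*b**2))
a(-10)*(143 + (5 + R(-4, 3))*4) = (12 - 4*(-10)**2 + 8*(-10)**3)*(143 + (5 + (-5/2 - 1/2*3))*4) = (12 - 4*100 + 8*(-1000))*(143 + (5 + (-5/2 - 3/2))*4) = (12 - 400 - 8000)*(143 + (5 - 4)*4) = -8388*(143 + 1*4) = -8388*(143 + 4) = -8388*147 = -1233036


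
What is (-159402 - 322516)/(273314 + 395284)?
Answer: -240959/334299 ≈ -0.72079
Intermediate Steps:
(-159402 - 322516)/(273314 + 395284) = -481918/668598 = -481918*1/668598 = -240959/334299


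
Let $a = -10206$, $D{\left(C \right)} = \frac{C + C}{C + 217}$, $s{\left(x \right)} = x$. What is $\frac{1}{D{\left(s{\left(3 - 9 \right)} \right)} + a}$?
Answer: $- \frac{211}{2153478} \approx -9.7981 \cdot 10^{-5}$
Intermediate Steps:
$D{\left(C \right)} = \frac{2 C}{217 + C}$
$\frac{1}{D{\left(s{\left(3 - 9 \right)} \right)} + a} = \frac{1}{\frac{2 \left(3 - 9\right)}{217 + \left(3 - 9\right)} - 10206} = \frac{1}{2 \left(-6\right) \frac{1}{217 - 6} - 10206} = \frac{1}{2 \left(-6\right) \frac{1}{211} - 10206} = \frac{1}{- \frac{12}{211} - 10206} = \frac{1}{- \frac{2153478}{211}} = - \frac{211}{2153478}$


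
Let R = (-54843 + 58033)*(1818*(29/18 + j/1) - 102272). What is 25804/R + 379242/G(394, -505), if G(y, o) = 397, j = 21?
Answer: 36998152281256/38730595475 ≈ 955.27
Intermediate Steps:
R = -195116350 (R = (-54843 + 58033)*(1818*(29/18 + 21/1) - 102272) = 3190*(1818*(29*(1/18) + 21*1) - 102272) = 3190*(1818*(29/18 + 21) - 102272) = 3190*(1818*(407/18) - 102272) = 3190*(41107 - 102272) = 3190*(-61165) = -195116350)
25804/R + 379242/G(394, -505) = 25804/(-195116350) + 379242/397 = 25804*(-1/195116350) + 379242*(1/397) = -12902/97558175 + 379242/397 = 36998152281256/38730595475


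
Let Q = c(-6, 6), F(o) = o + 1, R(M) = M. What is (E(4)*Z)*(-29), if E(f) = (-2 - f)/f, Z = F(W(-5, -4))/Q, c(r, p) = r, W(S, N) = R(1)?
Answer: -29/2 ≈ -14.500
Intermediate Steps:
W(S, N) = 1
F(o) = 1 + o
Q = -6
Z = -⅓ (Z = (1 + 1)/(-6) = 2*(-⅙) = -⅓ ≈ -0.33333)
E(f) = (-2 - f)/f
(E(4)*Z)*(-29) = (((-2 - 1*4)/4)*(-⅓))*(-29) = (((-2 - 4)/4)*(-⅓))*(-29) = (((¼)*(-6))*(-⅓))*(-29) = -3/2*(-⅓)*(-29) = (½)*(-29) = -29/2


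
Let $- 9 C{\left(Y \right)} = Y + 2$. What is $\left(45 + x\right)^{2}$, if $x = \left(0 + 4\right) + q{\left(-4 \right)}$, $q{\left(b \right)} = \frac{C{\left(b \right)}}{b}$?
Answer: $\frac{776161}{324} \approx 2395.6$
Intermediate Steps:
$C{\left(Y \right)} = - \frac{2}{9} - \frac{Y}{9}$ ($C{\left(Y \right)} = - \frac{Y + 2}{9} = - \frac{2 + Y}{9} = - \frac{2}{9} - \frac{Y}{9}$)
$q{\left(b \right)} = \frac{- \frac{2}{9} - \frac{b}{9}}{b}$
$x = \frac{71}{18}$ ($x = \left(0 + 4\right) + \frac{-2 - -4}{9 \left(-4\right)} = 4 + \frac{1}{9} \left(- \frac{1}{4}\right) \left(-2 + 4\right) = 4 + \frac{1}{9} \left(- \frac{1}{4}\right) 2 = 4 - \frac{1}{18} = \frac{71}{18} \approx 3.9444$)
$\left(45 + x\right)^{2} = \left(45 + \frac{71}{18}\right)^{2} = \left(\frac{881}{18}\right)^{2} = \frac{776161}{324}$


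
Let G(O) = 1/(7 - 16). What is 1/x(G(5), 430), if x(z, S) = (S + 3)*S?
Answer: 1/186190 ≈ 5.3709e-6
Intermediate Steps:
G(O) = -1/9 (G(O) = 1/(-9) = -1/9)
x(z, S) = S*(3 + S) (x(z, S) = (3 + S)*S = S*(3 + S))
1/x(G(5), 430) = 1/(430*(3 + 430)) = 1/(430*433) = 1/186190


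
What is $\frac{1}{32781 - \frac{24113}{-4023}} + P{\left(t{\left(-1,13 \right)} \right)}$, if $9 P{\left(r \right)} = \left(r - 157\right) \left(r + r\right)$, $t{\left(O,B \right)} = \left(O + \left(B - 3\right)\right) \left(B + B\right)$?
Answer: $\frac{528135916327}{131902076} \approx 4004.0$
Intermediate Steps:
$t{\left(O,B \right)} = 2 B \left(-3 + B + O\right)$ ($t{\left(O,B \right)} = \left(O + \left(-3 + B\right)\right) 2 B = \left(-3 + B + O\right) 2 B = 2 B \left(-3 + B + O\right)$)
$P{\left(r \right)} = \frac{2 r \left(-157 + r\right)}{9}$ ($P{\left(r \right)} = \frac{\left(r - 157\right) \left(r + r\right)}{9} = \frac{\left(r - 157\right) 2 r}{9} = \frac{\left(-157 + r\right) 2 r}{9} = \frac{2 r \left(-157 + r\right)}{9}$)
$\frac{1}{32781 - \frac{24113}{-4023}} + P{\left(t{\left(-1,13 \right)} \right)} = \frac{1}{32781 - \frac{24113}{-4023}} + \frac{2 \cdot 2 \cdot 13 \left(-3 + 13 - 1\right) \left(-157 + 2 \cdot 13 \left(-3 + 13 - 1\right)\right)}{9} = \frac{1}{32781 - - \frac{24113}{4023}} + \frac{2 \cdot 2 \cdot 13 \cdot 9 \left(-157 + 2 \cdot 13 \cdot 9\right)}{9} = \frac{1}{32781 + \frac{24113}{4023}} + \frac{2}{9} \cdot 234 \left(-157 + 234\right) = \frac{1}{\frac{131902076}{4023}} + \frac{2}{9} \cdot 234 \cdot 77 = \frac{4023}{131902076} + 4004 = \frac{528135916327}{131902076}$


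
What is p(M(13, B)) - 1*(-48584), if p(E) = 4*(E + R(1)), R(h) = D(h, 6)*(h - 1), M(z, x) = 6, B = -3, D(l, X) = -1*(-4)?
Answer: 48608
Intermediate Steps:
D(l, X) = 4
R(h) = -4 + 4*h (R(h) = 4*(h - 1) = 4*(-1 + h) = -4 + 4*h)
p(E) = 4*E (p(E) = 4*(E + (-4 + 4*1)) = 4*(E + (-4 + 4)) = 4*(E + 0) = 4*E)
p(M(13, B)) - 1*(-48584) = 4*6 - 1*(-48584) = 24 + 48584 = 48608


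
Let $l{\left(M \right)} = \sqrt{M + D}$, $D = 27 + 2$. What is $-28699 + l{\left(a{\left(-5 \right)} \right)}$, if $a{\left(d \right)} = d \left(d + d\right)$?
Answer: $-28699 + \sqrt{79} \approx -28690.0$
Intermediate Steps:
$D = 29$
$a{\left(d \right)} = 2 d^{2}$ ($a{\left(d \right)} = d 2 d = 2 d^{2}$)
$l{\left(M \right)} = \sqrt{29 + M}$ ($l{\left(M \right)} = \sqrt{M + 29} = \sqrt{29 + M}$)
$-28699 + l{\left(a{\left(-5 \right)} \right)} = -28699 + \sqrt{29 + 2 \left(-5\right)^{2}} = -28699 + \sqrt{29 + 2 \cdot 25} = -28699 + \sqrt{29 + 50} = -28699 + \sqrt{79}$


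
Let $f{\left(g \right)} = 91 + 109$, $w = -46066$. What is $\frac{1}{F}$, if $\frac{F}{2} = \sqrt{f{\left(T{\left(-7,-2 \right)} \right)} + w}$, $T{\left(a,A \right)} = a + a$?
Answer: $- \frac{i \sqrt{45866}}{91732} \approx - 0.0023347 i$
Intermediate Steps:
$T{\left(a,A \right)} = 2 a$
$f{\left(g \right)} = 200$
$F = 2 i \sqrt{45866}$ ($F = 2 \sqrt{200 - 46066} = 2 \sqrt{-45866} = 2 i \sqrt{45866} \approx 428.33 i$)
$\frac{1}{F} = \frac{1}{2 i \sqrt{45866}} = - \frac{i \sqrt{45866}}{91732}$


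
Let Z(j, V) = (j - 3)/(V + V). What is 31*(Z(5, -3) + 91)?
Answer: 8432/3 ≈ 2810.7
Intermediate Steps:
Z(j, V) = (-3 + j)/(2*V) (Z(j, V) = (-3 + j)/((2*V)) = (-3 + j)*(1/(2*V)) = (-3 + j)/(2*V))
31*(Z(5, -3) + 91) = 31*((1/2)*(-3 + 5)/(-3) + 91) = 31*((1/2)*(-1/3)*2 + 91) = 31*(-1/3 + 91) = 31*(272/3) = 8432/3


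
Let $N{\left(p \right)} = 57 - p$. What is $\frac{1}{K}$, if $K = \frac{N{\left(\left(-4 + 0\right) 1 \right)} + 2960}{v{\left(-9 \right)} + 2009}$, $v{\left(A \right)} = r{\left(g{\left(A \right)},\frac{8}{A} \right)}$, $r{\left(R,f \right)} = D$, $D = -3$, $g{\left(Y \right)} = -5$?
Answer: $\frac{2006}{3021} \approx 0.66402$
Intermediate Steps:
$r{\left(R,f \right)} = -3$
$v{\left(A \right)} = -3$
$K = \frac{3021}{2006}$ ($K = \frac{\left(57 - \left(-4 + 0\right) 1\right) + 2960}{-3 + 2009} = \frac{\left(57 - \left(-4\right) 1\right) + 2960}{2006} = \left(\left(57 - -4\right) + 2960\right) \frac{1}{2006} = \left(\left(57 + 4\right) + 2960\right) \frac{1}{2006} = \left(61 + 2960\right) \frac{1}{2006} = 3021 \cdot \frac{1}{2006} = \frac{3021}{2006} \approx 1.506$)
$\frac{1}{K} = \frac{1}{\frac{3021}{2006}} = \frac{2006}{3021}$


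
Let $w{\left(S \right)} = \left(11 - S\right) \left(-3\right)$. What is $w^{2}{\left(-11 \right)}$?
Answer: $4356$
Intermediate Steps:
$w{\left(S \right)} = -33 + 3 S$
$w^{2}{\left(-11 \right)} = \left(-33 + 3 \left(-11\right)\right)^{2} = \left(-33 - 33\right)^{2} = \left(-66\right)^{2} = 4356$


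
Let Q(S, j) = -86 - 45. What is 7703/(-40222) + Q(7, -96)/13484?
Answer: -54568167/271176724 ≈ -0.20123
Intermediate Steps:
Q(S, j) = -131
7703/(-40222) + Q(7, -96)/13484 = 7703/(-40222) - 131/13484 = 7703*(-1/40222) - 131*1/13484 = -7703/40222 - 131/13484 = -54568167/271176724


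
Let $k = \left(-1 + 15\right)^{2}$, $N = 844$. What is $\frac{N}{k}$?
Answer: $\frac{211}{49} \approx 4.3061$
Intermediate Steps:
$k = 196$ ($k = 14^{2} = 196$)
$\frac{N}{k} = \frac{844}{196} = 844 \cdot \frac{1}{196} = \frac{211}{49}$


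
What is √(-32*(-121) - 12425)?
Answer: I*√8553 ≈ 92.482*I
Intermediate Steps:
√(-32*(-121) - 12425) = √(3872 - 12425) = √(-8553) = I*√8553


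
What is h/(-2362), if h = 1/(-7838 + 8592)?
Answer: -1/1780948 ≈ -5.6150e-7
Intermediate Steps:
h = 1/754 ≈ 0.0013263
h/(-2362) = (1/754)/(-2362) = (1/754)*(-1/2362) = -1/1780948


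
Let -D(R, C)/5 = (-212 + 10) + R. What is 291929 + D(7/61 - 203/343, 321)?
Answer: 875601801/2989 ≈ 2.9294e+5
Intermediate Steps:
D(R, C) = 1010 - 5*R (D(R, C) = -5*((-212 + 10) + R) = -5*(-202 + R) = 1010 - 5*R)
291929 + D(7/61 - 203/343, 321) = 291929 + (1010 - 5*(7/61 - 203/343)) = 291929 + (1010 - 5*(7*(1/61) - 203*1/343)) = 291929 + (1010 - 5*(7/61 - 29/49)) = 291929 + (1010 - 5*(-1426/2989)) = 291929 + (1010 + 7130/2989) = 291929 + 3026020/2989 = 875601801/2989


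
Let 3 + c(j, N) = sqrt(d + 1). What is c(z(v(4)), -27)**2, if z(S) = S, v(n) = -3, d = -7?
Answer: (3 - I*sqrt(6))**2 ≈ 3.0 - 14.697*I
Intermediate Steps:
c(j, N) = -3 + I*sqrt(6) (c(j, N) = -3 + sqrt(-7 + 1) = -3 + sqrt(-6) = -3 + I*sqrt(6))
c(z(v(4)), -27)**2 = (-3 + I*sqrt(6))**2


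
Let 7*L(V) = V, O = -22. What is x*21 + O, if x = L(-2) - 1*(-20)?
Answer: 392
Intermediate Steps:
L(V) = V/7
x = 138/7 (x = (1/7)*(-2) - 1*(-20) = -2/7 + 20 = 138/7 ≈ 19.714)
x*21 + O = (138/7)*21 - 22 = 414 - 22 = 392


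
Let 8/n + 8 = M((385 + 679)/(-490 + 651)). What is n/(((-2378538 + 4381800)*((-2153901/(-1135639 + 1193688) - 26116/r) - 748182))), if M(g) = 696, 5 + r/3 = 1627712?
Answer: -94486763643/12179682697335750159950852 ≈ -7.7577e-15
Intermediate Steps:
r = 4883121 (r = -15 + 3*1627712 = -15 + 4883136 = 4883121)
n = 1/86 (n = 8/(-8 + 696) = 8/688 = 8*(1/688) = 1/86 ≈ 0.011628)
n/(((-2378538 + 4381800)*((-2153901/(-1135639 + 1193688) - 26116/r) - 748182))) = 1/(86*(((-2378538 + 4381800)*((-2153901/(-1135639 + 1193688) - 26116/4883121) - 748182)))) = 1/(86*((2003262*((-2153901/58049 - 26116*1/4883121) - 748182)))) = 1/(86*((2003262*((-2153901*1/58049 - 26116/4883121) - 748182)))) = 1/(86*((2003262*((-2153901/58049 - 26116/4883121) - 748182)))) = 1/(86*((2003262*(-10519275212705/283460290929 - 748182)))) = 1/(86*((2003262*(-212090406663053783/283460290929)))) = 1/(86*(-141624217410880815813382/94486763643)) = (1/86)*(-94486763643/141624217410880815813382) = -94486763643/12179682697335750159950852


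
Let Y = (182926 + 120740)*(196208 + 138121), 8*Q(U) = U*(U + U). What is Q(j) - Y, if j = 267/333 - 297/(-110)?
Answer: -500352607086728831/4928400 ≈ -1.0152e+11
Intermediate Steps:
j = 3887/1110 (j = 267*(1/333) - 297*(-1/110) = 89/111 + 27/10 = 3887/1110 ≈ 3.5018)
Q(U) = U²/4 (Q(U) = (U*(U + U))/8 = (U*(2*U))/8 = (2*U²)/8 = U²/4)
Y = 101524350114 (Y = 303666*334329 = 101524350114)
Q(j) - Y = (3887/1110)²/4 - 1*101524350114 = (¼)*(15108769/1232100) - 101524350114 = 15108769/4928400 - 101524350114 = -500352607086728831/4928400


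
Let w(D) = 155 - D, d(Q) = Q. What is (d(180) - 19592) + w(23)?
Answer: -19280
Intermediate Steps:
(d(180) - 19592) + w(23) = (180 - 19592) + (155 - 1*23) = -19412 + (155 - 23) = -19412 + 132 = -19280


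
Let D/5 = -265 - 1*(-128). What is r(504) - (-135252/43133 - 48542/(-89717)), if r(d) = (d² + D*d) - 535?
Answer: -355075575600401/3869763361 ≈ -91756.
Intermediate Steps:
D = -685 (D = 5*(-265 - 1*(-128)) = 5*(-265 + 128) = 5*(-137) = -685)
r(d) = -535 + d² - 685*d (r(d) = (d² - 685*d) - 535 = -535 + d² - 685*d)
r(504) - (-135252/43133 - 48542/(-89717)) = (-535 + 504² - 685*504) - (-135252/43133 - 48542/(-89717)) = (-535 + 254016 - 345240) - (-135252*1/43133 - 48542*(-1/89717)) = -91759 - (-135252/43133 + 48542/89717) = -91759 - 1*(-10040641598/3869763361) = -91759 + 10040641598/3869763361 = -355075575600401/3869763361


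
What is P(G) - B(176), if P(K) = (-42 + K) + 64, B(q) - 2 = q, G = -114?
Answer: -270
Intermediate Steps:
B(q) = 2 + q
P(K) = 22 + K
P(G) - B(176) = (22 - 114) - (2 + 176) = -92 - 1*178 = -92 - 178 = -270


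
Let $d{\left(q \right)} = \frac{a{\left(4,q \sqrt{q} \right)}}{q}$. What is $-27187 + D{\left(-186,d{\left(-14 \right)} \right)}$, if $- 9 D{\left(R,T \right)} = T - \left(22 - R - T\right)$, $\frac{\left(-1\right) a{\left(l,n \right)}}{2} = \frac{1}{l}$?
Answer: $- \frac{3422651}{126} \approx -27164.0$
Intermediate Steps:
$a{\left(l,n \right)} = - \frac{2}{l}$
$d{\left(q \right)} = - \frac{1}{2 q}$ ($d{\left(q \right)} = \frac{\left(-2\right) \frac{1}{4}}{q} = - \frac{1}{2 q}$)
$D{\left(R,T \right)} = \frac{22}{9} - \frac{2 T}{9} - \frac{R}{9}$ ($D{\left(R,T \right)} = - \frac{T - \left(22 - R - T\right)}{9} = - \frac{T + \left(-22 + R + T\right)}{9} = - \frac{-22 + R + 2 T}{9} = \frac{22}{9} - \frac{2 T}{9} - \frac{R}{9}$)
$-27187 + D{\left(-186,d{\left(-14 \right)} \right)} = -27187 - \left(- \frac{208}{9} + \frac{2}{9} \left(- \frac{1}{2}\right) \frac{1}{-14}\right) = -27187 + \left(\frac{22}{9} - \frac{2 \left(\left(- \frac{1}{2}\right) \left(- \frac{1}{14}\right)\right)}{9} + \frac{62}{3}\right) = -27187 + \left(\frac{22}{9} - \frac{1}{126} + \frac{62}{3}\right) = -27187 + \frac{2911}{126} = - \frac{3422651}{126}$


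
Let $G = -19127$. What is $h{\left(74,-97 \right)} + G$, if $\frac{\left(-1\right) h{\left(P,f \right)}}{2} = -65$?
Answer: $-18997$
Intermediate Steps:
$h{\left(P,f \right)} = 130$ ($h{\left(P,f \right)} = \left(-2\right) \left(-65\right) = 130$)
$h{\left(74,-97 \right)} + G = 130 - 19127 = -18997$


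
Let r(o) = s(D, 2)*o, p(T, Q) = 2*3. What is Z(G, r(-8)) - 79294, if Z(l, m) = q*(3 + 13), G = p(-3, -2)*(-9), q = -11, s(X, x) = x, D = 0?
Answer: -79470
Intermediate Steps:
p(T, Q) = 6
r(o) = 2*o
G = -54 (G = 6*(-9) = -54)
Z(l, m) = -176 (Z(l, m) = -11*(3 + 13) = -11*16 = -176)
Z(G, r(-8)) - 79294 = -176 - 79294 = -79470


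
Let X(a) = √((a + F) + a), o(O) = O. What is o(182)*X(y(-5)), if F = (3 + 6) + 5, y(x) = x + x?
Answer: 182*I*√6 ≈ 445.81*I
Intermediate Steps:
y(x) = 2*x
F = 14 (F = 9 + 5 = 14)
X(a) = √(14 + 2*a) (X(a) = √((a + 14) + a) = √((14 + a) + a) = √(14 + 2*a))
o(182)*X(y(-5)) = 182*√(14 + 2*(2*(-5))) = 182*√(14 + 2*(-10)) = 182*√(14 - 20) = 182*√(-6) = 182*(I*√6) = 182*I*√6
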